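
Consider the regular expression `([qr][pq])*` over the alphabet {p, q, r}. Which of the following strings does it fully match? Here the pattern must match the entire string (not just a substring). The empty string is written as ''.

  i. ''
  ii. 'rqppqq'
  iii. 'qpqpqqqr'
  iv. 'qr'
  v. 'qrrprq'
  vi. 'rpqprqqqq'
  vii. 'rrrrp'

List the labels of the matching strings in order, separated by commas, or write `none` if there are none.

i → match
ii → no match
iii → no match
iv → no match
v → no match
vi → no match
vii → no match

i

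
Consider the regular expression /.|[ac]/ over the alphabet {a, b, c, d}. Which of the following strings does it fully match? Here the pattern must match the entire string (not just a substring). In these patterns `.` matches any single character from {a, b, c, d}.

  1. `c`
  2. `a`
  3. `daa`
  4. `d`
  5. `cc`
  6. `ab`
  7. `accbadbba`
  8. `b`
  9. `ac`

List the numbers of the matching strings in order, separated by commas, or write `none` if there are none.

1 → match
2 → match
3 → no match
4 → match
5 → no match
6 → no match
7 → no match
8 → match
9 → no match

1, 2, 4, 8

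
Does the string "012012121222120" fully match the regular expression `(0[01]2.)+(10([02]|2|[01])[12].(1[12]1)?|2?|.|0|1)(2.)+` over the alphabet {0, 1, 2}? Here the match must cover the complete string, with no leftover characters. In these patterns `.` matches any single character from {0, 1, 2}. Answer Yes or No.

Yes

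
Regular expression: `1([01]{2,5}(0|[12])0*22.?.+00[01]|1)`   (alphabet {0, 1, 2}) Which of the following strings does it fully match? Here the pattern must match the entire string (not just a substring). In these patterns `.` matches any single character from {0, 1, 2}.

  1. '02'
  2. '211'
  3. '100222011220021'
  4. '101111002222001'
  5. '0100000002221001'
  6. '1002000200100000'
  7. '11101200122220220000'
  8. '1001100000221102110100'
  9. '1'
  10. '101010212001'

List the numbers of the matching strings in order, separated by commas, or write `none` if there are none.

4

1 → no match — must start with '1'
2 → no match — must start with '1'
3 → no match
4 → match
5 → no match — must start with '1'
6 → no match
7 → no match
8 → no match
9 → no match
10 → no match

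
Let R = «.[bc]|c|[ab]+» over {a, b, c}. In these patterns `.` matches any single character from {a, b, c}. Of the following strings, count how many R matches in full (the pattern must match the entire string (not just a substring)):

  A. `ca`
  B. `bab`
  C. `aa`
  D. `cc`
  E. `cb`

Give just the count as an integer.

A → no match
B → match
C → match
D → match
E → match
Total matched: 4

4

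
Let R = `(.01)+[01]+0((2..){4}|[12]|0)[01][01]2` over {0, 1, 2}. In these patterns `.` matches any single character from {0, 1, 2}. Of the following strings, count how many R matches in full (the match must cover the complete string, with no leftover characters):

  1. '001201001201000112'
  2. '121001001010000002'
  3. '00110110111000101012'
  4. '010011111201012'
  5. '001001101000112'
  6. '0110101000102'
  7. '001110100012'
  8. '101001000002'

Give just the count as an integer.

1 → match
2 → no match
3 → match
4 → no match
5 → match
6 → no match
7 → match
8 → match
Total matched: 5

5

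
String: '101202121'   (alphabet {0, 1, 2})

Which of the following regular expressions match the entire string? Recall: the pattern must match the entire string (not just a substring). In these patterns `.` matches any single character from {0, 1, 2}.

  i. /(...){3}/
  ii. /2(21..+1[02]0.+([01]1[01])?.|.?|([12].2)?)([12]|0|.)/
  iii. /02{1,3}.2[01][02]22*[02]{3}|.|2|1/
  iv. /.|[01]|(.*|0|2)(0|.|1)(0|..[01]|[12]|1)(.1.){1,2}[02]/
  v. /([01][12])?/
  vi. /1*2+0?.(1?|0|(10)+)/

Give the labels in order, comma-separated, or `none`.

i → match
ii → no match — must start with '2'
iii → no match
iv → no match
v → no match
vi → no match

i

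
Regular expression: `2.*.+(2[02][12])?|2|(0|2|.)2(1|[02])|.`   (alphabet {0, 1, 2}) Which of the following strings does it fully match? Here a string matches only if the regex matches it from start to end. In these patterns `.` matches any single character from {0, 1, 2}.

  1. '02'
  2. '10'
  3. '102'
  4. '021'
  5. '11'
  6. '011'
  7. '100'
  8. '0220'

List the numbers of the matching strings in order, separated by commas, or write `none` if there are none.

4

1 → no match
2 → no match
3 → no match
4 → match
5 → no match
6 → no match
7 → no match
8 → no match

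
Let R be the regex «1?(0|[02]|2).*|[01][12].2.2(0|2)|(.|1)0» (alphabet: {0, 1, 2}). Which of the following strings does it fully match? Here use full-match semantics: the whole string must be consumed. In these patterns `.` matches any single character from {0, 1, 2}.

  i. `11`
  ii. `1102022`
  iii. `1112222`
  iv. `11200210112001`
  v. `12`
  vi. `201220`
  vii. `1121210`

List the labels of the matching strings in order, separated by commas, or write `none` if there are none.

ii, iii, v, vi

i → no match
ii → match
iii → match
iv → no match
v → match
vi → match
vii → no match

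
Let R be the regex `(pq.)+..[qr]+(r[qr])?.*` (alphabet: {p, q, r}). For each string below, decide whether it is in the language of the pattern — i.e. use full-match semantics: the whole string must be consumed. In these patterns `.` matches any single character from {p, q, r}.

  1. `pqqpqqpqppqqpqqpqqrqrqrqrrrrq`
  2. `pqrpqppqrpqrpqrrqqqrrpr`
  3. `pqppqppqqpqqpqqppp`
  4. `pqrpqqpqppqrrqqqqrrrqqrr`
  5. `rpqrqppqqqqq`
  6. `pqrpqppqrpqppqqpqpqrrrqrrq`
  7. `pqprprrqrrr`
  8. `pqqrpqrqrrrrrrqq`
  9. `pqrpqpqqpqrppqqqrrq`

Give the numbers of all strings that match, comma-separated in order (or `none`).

1 → match
2 → match
3 → match
4 → match
5 → no match — must start with `pq`
6 → match
7 → match
8 → match
9 → no match

1, 2, 3, 4, 6, 7, 8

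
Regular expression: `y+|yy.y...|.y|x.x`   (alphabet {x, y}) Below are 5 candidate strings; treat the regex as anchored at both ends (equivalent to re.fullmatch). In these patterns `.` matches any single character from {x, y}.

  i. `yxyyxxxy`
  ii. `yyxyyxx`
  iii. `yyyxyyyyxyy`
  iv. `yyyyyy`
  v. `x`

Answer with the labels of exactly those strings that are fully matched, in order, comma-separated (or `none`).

ii, iv

i → no match
ii → match
iii → no match
iv → match
v → no match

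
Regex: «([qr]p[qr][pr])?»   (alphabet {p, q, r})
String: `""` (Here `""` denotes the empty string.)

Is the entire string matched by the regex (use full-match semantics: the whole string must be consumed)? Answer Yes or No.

Yes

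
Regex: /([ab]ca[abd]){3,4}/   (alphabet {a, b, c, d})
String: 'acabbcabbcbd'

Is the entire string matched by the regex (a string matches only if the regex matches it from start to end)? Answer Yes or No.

No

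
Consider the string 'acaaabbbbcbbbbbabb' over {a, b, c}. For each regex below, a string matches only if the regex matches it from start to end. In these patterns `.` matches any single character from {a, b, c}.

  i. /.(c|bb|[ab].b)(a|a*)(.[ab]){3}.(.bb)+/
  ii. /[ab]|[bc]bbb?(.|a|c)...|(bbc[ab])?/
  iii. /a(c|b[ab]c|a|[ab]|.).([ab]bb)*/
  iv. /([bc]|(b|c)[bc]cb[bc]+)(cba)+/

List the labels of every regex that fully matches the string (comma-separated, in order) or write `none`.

i → match
ii → no match
iii → no match
iv → no match — must end with 'cba'

i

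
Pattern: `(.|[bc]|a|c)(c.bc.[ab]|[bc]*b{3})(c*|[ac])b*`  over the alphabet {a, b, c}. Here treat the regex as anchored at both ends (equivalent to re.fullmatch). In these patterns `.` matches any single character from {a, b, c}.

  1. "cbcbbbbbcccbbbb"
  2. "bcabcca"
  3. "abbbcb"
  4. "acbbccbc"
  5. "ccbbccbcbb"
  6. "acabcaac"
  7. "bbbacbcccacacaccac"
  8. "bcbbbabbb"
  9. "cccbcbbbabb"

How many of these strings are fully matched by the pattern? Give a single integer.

8

1 → match
2 → match
3 → match
4 → match
5 → match
6 → match
7 → no match
8 → match
9 → match
Total matched: 8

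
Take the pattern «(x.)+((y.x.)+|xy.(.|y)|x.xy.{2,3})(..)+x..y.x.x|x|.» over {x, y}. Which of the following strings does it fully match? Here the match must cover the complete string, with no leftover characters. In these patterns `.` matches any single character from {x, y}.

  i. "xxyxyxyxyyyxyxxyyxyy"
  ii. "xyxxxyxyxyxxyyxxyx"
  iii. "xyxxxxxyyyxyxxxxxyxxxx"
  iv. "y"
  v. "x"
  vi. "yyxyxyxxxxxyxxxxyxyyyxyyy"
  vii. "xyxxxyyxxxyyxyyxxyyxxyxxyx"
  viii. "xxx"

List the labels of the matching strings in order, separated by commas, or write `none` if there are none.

i → no match
ii → match
iii → match
iv. "y" → match
v. "x" → match
vi → no match
vii → no match
viii. "xxx" → no match

ii, iii, iv, v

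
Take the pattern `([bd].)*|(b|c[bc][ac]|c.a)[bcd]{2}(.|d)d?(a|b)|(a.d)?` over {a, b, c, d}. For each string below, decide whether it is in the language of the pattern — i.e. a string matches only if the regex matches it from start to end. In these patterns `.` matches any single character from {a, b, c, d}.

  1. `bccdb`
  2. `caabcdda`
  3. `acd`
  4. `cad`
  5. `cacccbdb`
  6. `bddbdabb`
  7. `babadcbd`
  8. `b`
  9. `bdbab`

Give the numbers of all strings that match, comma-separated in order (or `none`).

1, 2, 3, 6, 7, 9

1 → match
2 → match
3 → match
4 → no match
5 → no match
6 → match
7 → match
8 → no match
9 → match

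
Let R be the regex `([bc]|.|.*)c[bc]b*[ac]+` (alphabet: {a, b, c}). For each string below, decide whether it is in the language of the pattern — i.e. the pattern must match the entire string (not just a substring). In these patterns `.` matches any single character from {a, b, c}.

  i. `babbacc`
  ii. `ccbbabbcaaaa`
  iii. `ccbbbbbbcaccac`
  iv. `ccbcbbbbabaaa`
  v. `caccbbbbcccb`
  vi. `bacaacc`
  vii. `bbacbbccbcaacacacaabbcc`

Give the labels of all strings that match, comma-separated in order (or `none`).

i → no match
ii → no match
iii → match
iv → no match
v → no match
vi → no match
vii → no match

iii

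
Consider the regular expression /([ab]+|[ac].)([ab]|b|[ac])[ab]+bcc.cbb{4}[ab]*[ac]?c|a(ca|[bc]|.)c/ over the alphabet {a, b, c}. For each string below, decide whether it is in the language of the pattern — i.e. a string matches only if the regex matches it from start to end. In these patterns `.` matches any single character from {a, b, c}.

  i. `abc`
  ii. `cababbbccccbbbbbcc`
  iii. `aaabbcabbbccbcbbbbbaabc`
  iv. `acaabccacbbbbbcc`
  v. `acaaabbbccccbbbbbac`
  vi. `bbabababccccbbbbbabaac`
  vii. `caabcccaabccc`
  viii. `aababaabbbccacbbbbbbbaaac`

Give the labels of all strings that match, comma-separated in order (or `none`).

i → match
ii → match
iii → match
iv → match
v → match
vi → match
vii → no match
viii → match

i, ii, iii, iv, v, vi, viii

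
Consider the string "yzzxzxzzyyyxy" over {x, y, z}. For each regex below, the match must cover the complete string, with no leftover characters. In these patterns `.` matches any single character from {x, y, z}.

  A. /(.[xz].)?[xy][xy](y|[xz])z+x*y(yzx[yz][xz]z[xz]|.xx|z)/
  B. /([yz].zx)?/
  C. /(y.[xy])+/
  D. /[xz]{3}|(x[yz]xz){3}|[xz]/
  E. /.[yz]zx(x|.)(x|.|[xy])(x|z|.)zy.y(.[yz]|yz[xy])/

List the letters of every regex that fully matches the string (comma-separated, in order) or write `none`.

E

A → no match
B → no match
C → no match
D → no match
E → match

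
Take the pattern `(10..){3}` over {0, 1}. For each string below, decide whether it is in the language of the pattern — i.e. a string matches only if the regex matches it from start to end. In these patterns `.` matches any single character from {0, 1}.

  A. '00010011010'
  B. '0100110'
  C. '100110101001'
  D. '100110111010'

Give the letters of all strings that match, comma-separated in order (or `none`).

A → no match — must start with '10'
B → no match — must start with '10'
C → match
D → match

C, D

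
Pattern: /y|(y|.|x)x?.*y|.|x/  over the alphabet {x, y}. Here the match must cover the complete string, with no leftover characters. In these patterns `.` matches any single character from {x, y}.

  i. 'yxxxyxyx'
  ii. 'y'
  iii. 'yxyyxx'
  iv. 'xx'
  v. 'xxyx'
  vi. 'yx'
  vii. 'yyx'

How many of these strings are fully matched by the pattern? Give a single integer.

i → no match
ii → match
iii → no match
iv → no match
v → no match
vi → no match
vii → no match
Total matched: 1

1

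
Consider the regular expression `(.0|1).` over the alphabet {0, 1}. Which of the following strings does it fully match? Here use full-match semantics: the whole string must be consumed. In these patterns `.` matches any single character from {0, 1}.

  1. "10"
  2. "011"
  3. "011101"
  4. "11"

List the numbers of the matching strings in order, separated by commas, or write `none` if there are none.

1, 4

1 → match
2 → no match
3 → no match
4 → match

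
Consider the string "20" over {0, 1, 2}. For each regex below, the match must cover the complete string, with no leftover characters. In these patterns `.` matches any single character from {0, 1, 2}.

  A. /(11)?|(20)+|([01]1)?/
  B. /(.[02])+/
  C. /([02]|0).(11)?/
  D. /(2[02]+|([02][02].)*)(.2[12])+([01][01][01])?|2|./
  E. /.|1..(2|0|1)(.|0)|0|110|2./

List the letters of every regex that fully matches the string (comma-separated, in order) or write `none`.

A → match
B → match
C → match
D → no match
E → match

A, B, C, E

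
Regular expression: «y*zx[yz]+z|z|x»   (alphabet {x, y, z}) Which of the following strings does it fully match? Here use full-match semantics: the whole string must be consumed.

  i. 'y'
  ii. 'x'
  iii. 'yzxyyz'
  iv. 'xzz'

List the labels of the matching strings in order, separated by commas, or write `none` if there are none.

i → no match
ii → match
iii → match
iv → no match

ii, iii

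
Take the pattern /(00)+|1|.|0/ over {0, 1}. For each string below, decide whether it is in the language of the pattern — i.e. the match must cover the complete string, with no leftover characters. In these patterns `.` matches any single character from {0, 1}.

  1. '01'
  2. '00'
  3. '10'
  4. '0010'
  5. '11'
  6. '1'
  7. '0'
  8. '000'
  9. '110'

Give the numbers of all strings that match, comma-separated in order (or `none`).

1 → no match
2 → match
3 → no match
4 → no match
5 → no match
6 → match
7 → match
8 → no match
9 → no match

2, 6, 7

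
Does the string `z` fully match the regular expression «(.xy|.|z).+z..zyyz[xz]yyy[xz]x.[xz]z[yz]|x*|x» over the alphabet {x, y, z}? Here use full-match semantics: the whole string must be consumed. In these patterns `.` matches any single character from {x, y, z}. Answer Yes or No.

No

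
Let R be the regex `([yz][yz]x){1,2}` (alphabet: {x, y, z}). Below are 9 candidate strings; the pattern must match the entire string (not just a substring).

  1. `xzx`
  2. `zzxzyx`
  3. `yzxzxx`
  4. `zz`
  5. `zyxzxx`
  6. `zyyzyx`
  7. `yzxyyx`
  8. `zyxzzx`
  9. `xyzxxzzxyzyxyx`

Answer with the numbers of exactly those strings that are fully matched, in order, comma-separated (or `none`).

2, 7, 8

1 → no match
2 → match
3 → no match
4 → no match — must end with `x`
5 → no match
6 → no match
7 → match
8 → match
9 → no match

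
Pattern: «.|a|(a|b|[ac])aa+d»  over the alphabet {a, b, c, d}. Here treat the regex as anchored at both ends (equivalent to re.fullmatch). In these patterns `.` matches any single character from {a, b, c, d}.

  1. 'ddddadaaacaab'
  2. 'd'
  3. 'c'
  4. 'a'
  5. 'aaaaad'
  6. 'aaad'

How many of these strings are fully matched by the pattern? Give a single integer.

1 → no match
2 → match
3 → match
4 → match
5 → match
6 → match
Total matched: 5

5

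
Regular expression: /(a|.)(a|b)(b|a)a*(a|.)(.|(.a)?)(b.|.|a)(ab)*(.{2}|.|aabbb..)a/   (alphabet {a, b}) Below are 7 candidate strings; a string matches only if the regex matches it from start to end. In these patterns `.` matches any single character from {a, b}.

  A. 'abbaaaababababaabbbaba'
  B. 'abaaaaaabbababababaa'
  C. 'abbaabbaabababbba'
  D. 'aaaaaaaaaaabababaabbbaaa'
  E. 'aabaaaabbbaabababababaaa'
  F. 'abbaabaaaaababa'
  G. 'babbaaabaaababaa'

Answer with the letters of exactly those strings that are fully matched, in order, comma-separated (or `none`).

A → match
B → match
C → match
D → match
E → match
F → no match
G → no match

A, B, C, D, E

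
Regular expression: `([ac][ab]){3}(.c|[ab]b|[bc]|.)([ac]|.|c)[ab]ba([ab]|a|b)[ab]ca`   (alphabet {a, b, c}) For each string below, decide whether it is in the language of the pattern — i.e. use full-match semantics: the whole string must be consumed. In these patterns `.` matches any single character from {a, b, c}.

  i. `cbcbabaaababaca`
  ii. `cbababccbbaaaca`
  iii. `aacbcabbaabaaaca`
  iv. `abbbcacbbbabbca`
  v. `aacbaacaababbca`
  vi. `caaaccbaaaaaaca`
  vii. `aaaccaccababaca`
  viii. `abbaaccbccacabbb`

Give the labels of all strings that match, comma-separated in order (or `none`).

i, ii, iii, v

i → match
ii → match
iii → match
iv → no match
v → match
vi → no match
vii → no match
viii → no match — must end with `ca`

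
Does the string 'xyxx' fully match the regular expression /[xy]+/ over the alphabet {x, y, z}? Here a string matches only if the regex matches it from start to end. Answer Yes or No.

Yes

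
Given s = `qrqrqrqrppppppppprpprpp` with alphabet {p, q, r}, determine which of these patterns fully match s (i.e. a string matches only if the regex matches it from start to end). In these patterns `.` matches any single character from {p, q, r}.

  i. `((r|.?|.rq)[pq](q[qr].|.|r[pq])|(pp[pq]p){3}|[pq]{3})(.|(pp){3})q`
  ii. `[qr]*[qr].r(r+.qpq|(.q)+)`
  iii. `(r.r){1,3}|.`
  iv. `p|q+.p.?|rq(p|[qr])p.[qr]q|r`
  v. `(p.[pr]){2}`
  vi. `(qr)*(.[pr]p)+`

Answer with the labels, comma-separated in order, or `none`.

vi

i → no match — must end with `q`
ii → no match
iii → no match
iv → no match
v → no match — must start with `p`
vi → match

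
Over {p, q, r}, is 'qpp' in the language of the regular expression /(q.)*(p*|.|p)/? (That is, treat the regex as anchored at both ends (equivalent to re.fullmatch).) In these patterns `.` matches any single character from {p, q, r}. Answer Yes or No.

Yes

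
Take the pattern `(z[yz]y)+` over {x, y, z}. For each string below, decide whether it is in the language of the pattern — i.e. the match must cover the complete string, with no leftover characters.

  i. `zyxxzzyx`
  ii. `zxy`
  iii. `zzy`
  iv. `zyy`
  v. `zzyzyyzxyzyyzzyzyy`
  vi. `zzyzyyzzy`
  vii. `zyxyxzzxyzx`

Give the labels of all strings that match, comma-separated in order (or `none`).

i. `zyxxzzyx` → no match — must end with `y`
ii. `zxy` → no match
iii. `zzy` → match
iv. `zyy` → match
v → no match
vi. `zzyzyyzzy` → match
vii. `zyxyxzzxyzx` → no match — must end with `y`

iii, iv, vi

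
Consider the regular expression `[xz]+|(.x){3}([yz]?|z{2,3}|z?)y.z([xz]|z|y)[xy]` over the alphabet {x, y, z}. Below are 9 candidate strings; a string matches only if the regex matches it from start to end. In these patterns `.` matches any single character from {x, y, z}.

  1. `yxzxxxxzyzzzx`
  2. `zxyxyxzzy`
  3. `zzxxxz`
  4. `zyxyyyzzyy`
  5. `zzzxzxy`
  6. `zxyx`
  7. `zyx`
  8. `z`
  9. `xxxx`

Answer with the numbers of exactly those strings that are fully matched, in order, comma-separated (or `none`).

3, 8, 9

1 → no match
2 → no match
3 → match
4 → no match
5 → no match
6 → no match
7 → no match
8 → match
9 → match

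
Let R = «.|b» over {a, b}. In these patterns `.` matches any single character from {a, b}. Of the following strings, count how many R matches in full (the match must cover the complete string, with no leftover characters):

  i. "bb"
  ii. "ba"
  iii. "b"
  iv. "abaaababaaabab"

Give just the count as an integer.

1

i → no match
ii → no match
iii → match
iv → no match
Total matched: 1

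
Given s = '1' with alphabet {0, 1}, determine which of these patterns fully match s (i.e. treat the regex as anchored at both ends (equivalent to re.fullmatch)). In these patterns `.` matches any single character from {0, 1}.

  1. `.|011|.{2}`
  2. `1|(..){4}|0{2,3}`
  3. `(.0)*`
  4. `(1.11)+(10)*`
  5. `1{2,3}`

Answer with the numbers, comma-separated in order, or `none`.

1 → match
2 → match
3 → no match
4 → no match
5 → no match

1, 2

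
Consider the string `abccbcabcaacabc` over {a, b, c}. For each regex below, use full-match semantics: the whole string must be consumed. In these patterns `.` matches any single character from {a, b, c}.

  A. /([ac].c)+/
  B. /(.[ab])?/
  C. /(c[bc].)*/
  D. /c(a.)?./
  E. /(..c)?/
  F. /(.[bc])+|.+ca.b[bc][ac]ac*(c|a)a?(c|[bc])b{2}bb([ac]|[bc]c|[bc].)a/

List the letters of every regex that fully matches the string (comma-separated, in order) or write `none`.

A → match
B → no match
C → no match
D → no match — must start with `c`
E → no match
F → no match

A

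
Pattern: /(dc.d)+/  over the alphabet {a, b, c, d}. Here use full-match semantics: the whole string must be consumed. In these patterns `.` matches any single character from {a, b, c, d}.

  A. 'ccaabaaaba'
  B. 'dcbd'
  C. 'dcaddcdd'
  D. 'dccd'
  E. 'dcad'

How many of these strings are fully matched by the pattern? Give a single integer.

A → no match — must start with 'dc'
B → match
C → match
D → match
E → match
Total matched: 4

4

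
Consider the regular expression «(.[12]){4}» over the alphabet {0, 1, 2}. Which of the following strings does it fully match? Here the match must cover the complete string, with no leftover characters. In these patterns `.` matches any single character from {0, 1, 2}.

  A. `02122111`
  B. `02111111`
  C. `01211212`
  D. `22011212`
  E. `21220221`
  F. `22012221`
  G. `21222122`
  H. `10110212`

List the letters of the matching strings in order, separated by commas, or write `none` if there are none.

A, B, C, D, E, F, G

A → match
B → match
C → match
D → match
E → match
F → match
G → match
H → no match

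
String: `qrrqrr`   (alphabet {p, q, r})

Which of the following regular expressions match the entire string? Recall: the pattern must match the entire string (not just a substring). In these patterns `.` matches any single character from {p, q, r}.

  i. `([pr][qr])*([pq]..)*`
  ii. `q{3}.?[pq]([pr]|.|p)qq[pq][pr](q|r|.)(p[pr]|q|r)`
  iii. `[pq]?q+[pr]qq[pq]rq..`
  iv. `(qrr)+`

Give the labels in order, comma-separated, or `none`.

i, iv

i → match
ii → no match
iii → no match
iv → match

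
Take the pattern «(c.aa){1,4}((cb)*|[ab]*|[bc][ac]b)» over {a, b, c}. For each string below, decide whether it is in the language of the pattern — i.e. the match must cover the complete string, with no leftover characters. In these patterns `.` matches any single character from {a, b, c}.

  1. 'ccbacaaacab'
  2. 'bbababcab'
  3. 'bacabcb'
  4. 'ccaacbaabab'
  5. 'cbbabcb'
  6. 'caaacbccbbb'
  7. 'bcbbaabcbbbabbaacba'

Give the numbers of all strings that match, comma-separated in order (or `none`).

1. 'ccbacaaacab' → no match
2. 'bbababcab' → no match — must start with 'c'
3. 'bacabcb' → no match — must start with 'c'
4. 'ccaacbaabab' → match
5. 'cbbabcb' → no match
6. 'caaacbccbbb' → no match
7 → no match — must start with 'c'

4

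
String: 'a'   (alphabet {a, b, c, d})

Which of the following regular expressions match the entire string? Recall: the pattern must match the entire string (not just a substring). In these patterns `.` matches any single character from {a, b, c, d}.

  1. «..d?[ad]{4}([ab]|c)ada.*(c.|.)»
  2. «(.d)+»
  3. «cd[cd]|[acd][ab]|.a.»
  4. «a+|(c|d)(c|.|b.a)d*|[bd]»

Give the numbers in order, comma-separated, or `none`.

1 → no match
2 → no match — must end with 'd'
3 → no match
4 → match

4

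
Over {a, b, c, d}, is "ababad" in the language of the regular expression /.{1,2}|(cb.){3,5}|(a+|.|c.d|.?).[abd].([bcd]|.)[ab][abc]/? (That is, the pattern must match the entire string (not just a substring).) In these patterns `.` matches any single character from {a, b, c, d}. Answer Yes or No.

No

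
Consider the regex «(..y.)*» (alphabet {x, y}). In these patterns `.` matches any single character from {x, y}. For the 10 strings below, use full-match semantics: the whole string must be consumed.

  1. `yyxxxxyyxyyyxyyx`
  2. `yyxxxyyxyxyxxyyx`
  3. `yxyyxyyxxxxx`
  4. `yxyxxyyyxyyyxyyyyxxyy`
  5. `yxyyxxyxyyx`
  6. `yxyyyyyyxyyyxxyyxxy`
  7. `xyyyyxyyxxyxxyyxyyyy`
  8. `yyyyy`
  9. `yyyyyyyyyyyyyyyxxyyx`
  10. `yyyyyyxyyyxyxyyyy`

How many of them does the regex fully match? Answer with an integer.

1 → no match
2 → no match
3 → no match
4 → no match
5 → no match
6 → no match
7 → match
8 → no match
9 → match
10 → no match
Total matched: 2

2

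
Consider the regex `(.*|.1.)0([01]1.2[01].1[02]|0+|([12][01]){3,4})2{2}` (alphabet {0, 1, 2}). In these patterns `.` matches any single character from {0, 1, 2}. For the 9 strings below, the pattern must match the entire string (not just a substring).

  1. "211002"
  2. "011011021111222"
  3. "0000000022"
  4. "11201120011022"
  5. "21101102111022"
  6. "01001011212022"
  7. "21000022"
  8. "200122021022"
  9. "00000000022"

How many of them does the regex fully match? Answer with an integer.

1. "211002" → no match
2 → no match
3. "0000000022" → match
4 → no match
5 → match
6 → match
7. "21000022" → match
8. "200122021022" → match
9. "00000000022" → match
Total matched: 6

6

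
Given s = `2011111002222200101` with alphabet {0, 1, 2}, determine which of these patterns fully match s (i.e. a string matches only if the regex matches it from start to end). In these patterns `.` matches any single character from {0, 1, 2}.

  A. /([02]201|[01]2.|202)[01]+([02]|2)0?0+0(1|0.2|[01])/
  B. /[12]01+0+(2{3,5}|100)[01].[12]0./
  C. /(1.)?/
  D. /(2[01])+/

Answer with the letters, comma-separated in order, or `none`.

B

A → no match
B → match
C → no match
D → no match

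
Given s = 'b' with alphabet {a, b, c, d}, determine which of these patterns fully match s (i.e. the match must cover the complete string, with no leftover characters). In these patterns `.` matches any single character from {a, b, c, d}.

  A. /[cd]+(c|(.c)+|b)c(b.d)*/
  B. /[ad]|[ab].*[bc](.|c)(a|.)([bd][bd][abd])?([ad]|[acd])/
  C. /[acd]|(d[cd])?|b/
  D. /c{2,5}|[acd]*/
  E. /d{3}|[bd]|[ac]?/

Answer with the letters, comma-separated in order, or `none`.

A → no match
B → no match
C → match
D → no match
E → match

C, E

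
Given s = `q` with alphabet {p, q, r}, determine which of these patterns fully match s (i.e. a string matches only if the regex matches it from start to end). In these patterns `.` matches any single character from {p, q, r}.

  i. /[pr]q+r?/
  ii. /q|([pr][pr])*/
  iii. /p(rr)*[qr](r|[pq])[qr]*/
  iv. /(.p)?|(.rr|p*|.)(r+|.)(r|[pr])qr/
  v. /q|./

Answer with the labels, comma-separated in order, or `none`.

ii, v

i → no match
ii → match
iii → no match — must start with `p`
iv → no match
v → match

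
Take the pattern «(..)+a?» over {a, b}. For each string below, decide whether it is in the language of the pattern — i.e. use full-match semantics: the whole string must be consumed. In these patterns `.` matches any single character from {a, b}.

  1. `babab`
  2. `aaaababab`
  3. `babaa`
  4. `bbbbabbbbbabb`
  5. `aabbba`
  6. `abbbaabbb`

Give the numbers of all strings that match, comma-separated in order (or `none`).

3, 5

1 → no match
2 → no match
3 → match
4 → no match
5 → match
6 → no match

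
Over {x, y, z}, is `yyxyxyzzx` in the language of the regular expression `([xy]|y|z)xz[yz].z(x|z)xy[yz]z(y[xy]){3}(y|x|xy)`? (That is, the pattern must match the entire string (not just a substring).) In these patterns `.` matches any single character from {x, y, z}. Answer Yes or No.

No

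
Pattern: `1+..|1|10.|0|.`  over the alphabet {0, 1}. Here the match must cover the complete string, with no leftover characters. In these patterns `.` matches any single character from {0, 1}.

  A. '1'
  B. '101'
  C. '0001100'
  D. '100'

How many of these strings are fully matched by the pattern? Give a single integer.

A → match
B → match
C → no match
D → match
Total matched: 3

3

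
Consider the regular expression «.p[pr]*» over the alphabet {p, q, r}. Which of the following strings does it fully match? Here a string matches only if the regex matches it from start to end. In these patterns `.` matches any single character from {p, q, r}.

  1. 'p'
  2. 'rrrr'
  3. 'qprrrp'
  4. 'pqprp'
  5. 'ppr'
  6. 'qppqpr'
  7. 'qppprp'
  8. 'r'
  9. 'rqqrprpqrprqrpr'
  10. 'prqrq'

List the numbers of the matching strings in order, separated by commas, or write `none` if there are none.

3, 5, 7

1. 'p' → no match
2. 'rrrr' → no match
3. 'qprrrp' → match
4. 'pqprp' → no match
5. 'ppr' → match
6. 'qppqpr' → no match
7. 'qppprp' → match
8. 'r' → no match
9 → no match
10. 'prqrq' → no match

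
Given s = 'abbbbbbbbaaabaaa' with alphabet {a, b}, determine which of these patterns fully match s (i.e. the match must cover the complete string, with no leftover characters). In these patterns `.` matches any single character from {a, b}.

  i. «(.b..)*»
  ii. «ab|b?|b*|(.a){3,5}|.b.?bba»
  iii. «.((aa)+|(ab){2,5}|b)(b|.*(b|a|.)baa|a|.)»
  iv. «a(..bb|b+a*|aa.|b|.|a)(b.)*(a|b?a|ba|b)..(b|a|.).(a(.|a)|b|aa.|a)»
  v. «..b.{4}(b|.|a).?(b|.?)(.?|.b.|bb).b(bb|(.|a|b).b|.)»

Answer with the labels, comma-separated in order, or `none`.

i → no match
ii → no match
iii → no match
iv → match
v → no match

iv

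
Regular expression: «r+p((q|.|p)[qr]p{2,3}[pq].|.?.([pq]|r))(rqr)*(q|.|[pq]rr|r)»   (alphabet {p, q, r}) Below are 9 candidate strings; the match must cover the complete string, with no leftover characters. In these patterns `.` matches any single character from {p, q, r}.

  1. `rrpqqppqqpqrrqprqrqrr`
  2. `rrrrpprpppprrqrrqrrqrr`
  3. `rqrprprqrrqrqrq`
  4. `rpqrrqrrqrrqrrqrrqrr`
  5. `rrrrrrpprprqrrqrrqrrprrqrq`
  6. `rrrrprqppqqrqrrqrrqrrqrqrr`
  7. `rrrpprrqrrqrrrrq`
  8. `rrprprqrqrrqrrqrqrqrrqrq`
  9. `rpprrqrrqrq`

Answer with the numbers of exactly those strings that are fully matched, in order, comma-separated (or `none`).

2, 4, 6, 9

1 → no match
2 → match
3 → no match
4 → match
5 → no match
6 → match
7 → no match
8 → no match
9. `rpprrqrrqrq` → match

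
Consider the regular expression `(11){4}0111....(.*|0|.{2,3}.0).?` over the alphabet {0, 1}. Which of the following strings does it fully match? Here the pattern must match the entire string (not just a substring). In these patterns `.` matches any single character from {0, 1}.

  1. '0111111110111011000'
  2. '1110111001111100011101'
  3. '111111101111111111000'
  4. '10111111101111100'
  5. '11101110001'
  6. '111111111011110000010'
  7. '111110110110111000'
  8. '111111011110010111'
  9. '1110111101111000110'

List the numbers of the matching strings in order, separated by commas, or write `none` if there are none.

1 → no match — must start with '11'
2 → no match
3 → no match
4 → no match — must start with '11'
5 → no match
6 → no match
7 → no match
8 → no match
9 → no match

none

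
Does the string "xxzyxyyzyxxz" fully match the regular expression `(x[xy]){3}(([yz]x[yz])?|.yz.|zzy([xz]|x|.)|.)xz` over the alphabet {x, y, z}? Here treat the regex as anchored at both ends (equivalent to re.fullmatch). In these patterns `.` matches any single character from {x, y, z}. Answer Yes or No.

No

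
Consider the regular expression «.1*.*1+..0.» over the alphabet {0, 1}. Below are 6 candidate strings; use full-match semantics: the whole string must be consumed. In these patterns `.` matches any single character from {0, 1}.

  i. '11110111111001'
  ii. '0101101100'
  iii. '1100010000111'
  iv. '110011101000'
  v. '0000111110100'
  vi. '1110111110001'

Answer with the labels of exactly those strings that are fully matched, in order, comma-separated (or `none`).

i → match
ii → no match
iii → no match
iv → no match
v → match
vi → match

i, v, vi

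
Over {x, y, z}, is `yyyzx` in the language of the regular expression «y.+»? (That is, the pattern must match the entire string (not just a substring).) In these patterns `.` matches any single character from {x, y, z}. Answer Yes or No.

Yes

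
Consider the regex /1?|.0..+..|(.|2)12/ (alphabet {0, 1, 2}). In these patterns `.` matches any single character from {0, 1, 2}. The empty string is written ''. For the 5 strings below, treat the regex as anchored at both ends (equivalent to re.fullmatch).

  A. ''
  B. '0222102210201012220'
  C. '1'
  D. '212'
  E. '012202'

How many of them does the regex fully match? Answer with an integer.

3

A → match
B → no match
C → match
D → match
E → no match
Total matched: 3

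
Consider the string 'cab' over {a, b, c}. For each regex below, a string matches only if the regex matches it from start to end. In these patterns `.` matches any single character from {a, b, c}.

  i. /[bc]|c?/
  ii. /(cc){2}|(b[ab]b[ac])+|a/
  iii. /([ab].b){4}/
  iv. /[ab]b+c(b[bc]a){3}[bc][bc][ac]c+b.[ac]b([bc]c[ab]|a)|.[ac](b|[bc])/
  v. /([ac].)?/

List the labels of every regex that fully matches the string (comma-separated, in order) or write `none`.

i → no match
ii → no match
iii → no match
iv → match
v → no match

iv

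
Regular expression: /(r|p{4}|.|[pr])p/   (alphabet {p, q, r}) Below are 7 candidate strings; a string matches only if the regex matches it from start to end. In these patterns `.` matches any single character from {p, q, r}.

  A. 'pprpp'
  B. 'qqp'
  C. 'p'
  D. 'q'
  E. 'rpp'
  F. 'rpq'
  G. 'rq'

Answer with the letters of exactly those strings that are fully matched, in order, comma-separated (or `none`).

A → no match
B → no match
C → no match
D → no match — must end with 'p'
E → no match
F → no match — must end with 'p'
G → no match — must end with 'p'

none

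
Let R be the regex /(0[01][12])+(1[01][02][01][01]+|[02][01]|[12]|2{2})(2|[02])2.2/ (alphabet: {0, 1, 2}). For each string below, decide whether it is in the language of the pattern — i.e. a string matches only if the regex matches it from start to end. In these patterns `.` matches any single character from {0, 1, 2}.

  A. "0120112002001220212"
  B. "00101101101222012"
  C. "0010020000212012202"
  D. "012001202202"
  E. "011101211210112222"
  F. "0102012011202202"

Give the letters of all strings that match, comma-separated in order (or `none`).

A → no match
B → no match
C → no match
D. "012001202202" → match
E → no match
F → no match

D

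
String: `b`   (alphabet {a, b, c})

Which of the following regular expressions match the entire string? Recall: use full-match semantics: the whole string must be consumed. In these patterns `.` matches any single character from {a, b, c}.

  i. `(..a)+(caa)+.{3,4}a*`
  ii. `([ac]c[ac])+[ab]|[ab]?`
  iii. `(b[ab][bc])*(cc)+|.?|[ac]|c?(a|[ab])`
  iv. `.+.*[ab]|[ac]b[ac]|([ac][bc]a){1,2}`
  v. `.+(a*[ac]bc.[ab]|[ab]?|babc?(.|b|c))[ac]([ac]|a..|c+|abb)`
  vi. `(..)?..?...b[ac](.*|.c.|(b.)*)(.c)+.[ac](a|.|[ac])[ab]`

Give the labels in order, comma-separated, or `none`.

ii, iii

i → no match
ii → match
iii → match
iv → no match
v → no match
vi → no match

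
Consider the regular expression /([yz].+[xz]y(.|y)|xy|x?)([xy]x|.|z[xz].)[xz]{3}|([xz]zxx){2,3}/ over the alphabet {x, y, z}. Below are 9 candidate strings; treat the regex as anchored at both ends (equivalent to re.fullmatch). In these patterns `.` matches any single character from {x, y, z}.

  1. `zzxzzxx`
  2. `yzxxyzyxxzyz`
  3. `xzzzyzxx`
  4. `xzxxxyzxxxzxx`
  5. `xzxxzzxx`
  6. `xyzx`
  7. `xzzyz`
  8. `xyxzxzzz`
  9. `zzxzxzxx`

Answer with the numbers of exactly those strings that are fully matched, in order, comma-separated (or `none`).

5

1. `zzxzzxx` → no match
2. `yzxxyzyxxzyz` → no match
3. `xzzzyzxx` → no match
4 → no match
5. `xzxxzzxx` → match
6. `xyzx` → no match
7. `xzzyz` → no match
8. `xyxzxzzz` → no match
9. `zzxzxzxx` → no match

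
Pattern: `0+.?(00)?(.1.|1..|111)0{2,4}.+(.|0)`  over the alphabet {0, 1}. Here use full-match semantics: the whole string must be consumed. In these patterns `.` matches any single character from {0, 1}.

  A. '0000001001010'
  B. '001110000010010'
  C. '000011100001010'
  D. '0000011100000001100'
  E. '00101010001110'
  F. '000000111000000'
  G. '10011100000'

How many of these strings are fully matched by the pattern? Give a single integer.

4

A → no match
B → match
C → match
D → match
E → no match
F → match
G → no match — must start with '0'
Total matched: 4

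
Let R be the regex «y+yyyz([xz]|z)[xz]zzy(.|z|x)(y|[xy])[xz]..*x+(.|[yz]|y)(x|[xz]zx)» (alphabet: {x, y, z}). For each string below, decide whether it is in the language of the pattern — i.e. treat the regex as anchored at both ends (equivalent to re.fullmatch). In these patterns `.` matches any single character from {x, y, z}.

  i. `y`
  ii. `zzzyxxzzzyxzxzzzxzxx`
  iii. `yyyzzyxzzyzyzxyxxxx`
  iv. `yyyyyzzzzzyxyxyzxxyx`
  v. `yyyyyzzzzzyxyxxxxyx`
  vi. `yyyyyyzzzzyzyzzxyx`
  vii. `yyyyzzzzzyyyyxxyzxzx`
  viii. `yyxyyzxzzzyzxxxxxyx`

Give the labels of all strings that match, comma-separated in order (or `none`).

iv, v

i. `y` → no match
ii → no match — must start with `y`
iii → no match
iv → match
v → match
vi → no match
vii → no match
viii → no match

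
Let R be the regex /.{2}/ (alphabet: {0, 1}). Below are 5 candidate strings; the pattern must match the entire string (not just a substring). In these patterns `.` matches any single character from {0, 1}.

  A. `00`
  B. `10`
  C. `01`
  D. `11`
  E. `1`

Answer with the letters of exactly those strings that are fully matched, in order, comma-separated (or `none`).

A → match
B → match
C → match
D → match
E → no match

A, B, C, D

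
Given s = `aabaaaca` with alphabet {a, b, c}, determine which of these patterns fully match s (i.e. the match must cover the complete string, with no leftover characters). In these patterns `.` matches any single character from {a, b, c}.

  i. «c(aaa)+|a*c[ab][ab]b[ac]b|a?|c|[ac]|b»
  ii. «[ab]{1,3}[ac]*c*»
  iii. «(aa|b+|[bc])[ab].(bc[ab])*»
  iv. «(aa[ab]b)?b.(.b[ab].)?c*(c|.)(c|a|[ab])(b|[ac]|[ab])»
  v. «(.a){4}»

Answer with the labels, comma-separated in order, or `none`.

i → no match
ii → match
iii → no match
iv → no match
v → match

ii, v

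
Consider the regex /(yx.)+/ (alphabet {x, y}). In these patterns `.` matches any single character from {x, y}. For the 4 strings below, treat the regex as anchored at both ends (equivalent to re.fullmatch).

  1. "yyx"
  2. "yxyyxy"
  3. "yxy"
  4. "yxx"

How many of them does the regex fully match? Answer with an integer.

1. "yyx" → no match — must start with "yx"
2. "yxyyxy" → match
3. "yxy" → match
4. "yxx" → match
Total matched: 3

3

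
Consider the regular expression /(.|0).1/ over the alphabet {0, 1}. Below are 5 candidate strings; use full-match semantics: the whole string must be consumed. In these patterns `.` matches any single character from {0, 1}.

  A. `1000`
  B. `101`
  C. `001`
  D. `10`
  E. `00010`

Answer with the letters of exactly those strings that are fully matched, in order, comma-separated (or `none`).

B, C

A → no match — must end with `1`
B → match
C → match
D → no match — must end with `1`
E → no match — must end with `1`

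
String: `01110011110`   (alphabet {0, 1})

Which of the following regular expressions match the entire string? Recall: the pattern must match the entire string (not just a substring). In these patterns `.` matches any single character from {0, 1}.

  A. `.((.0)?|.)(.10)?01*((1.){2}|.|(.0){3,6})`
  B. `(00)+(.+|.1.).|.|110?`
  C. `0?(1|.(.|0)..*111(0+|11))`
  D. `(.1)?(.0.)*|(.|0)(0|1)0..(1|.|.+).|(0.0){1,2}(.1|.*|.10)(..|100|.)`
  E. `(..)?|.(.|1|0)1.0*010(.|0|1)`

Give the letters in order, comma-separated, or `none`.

A, C

A → match
B → no match
C → match
D → no match
E → no match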